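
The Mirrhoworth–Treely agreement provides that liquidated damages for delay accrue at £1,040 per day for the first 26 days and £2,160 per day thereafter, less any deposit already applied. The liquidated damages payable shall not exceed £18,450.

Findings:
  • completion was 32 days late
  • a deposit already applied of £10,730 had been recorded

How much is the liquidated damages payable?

£18,450

First 26 days: 26 × £1,040 = £27,040
Remaining days: (32 − 26) × £2,160 = £12,960
Accrued per-day damages: £27,040 + £12,960 = £40,000
Less deposit already applied: £40,000 − £10,730 = £29,270
Cap at £18,450: £29,270 exceeds the cap → £18,450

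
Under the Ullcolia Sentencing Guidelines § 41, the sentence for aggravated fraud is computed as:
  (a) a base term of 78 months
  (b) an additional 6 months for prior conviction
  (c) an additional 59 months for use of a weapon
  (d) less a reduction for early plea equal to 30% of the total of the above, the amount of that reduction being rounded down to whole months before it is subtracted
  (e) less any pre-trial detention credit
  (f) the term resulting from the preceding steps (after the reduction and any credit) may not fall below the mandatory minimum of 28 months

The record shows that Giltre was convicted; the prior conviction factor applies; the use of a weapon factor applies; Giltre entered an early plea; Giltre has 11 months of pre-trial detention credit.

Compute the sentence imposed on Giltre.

90 months

Prior conviction enhancement: +6 months
Use of a weapon enhancement: +59 months
Adjusted term: 78 months + 6 months + 59 months = 143 months
Early plea reduction: 30% of 143 months = 42 months (rounded down)
After reduction: 143 − 42 = 101 months
Less pre-trial detention credit: 101 months − 11 months = 90 months
Minimum 28 months: 90 months meets the minimum, no increase.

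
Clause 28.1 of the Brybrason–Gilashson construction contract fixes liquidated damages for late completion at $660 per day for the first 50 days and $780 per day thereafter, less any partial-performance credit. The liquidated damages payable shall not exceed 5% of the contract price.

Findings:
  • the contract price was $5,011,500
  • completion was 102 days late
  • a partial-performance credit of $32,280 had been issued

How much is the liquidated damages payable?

$41,280

First 50 days: 50 × $660 = $33,000
Remaining days: (102 − 50) × $780 = $40,560
Accrued per-day damages: $33,000 + $40,560 = $73,560
Less partial-performance credit: $73,560 − $32,280 = $41,280
Cap: 5% of $5,011,500 = $250,575
Cap at $250,575: $41,280 is within the cap, no reduction.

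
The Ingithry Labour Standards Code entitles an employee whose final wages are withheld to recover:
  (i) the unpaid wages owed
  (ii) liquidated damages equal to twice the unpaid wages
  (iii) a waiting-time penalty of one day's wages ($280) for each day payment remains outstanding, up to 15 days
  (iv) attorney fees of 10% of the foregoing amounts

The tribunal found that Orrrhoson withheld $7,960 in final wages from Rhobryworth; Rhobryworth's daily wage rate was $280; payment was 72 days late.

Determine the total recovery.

Doubled: 2 × $7,960 = $15,920
Penalty days: min(72, 15) = 15
Waiting-time penalty: 15 × $280 = $4,200
Subtotal: $7,960 + $15,920 + $4,200 = $28,080
Attorney fees: 10% of $28,080 = $2,808
Total award: $28,080 + $2,808 = $30,888

$30,888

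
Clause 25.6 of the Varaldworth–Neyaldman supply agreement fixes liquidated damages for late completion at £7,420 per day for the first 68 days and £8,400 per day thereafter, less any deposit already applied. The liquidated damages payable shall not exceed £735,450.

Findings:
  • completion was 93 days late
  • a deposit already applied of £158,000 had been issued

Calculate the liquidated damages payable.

£556,560

First 68 days: 68 × £7,420 = £504,560
Remaining days: (93 − 68) × £8,400 = £210,000
Accrued per-day damages: £504,560 + £210,000 = £714,560
Less deposit already applied: £714,560 − £158,000 = £556,560
Cap at £735,450: £556,560 is within the cap, no reduction.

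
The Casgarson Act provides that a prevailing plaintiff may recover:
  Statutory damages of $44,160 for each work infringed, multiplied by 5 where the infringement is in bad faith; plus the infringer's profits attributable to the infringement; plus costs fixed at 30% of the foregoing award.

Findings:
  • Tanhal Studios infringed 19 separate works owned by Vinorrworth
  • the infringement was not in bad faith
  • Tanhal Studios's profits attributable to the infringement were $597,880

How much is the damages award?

Statutory damages: 19 × $44,160 = $839,040
Infringement not in bad faith: no ×5 enhancement.
Combined award: $839,040 + $597,880 = $1,436,920
Costs: 30% of $1,436,920 = $431,076
Award plus costs: $1,436,920 + $431,076 = $1,867,996

$1,867,996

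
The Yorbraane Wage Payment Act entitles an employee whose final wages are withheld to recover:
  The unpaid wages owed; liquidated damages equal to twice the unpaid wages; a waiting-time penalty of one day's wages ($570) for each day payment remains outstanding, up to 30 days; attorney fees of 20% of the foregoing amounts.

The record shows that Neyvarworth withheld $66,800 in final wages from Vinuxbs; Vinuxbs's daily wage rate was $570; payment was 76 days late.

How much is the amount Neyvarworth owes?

Doubled: 2 × $66,800 = $133,600
Penalty days: min(76, 30) = 30
Waiting-time penalty: 30 × $570 = $17,100
Subtotal: $66,800 + $133,600 + $17,100 = $217,500
Attorney fees: 20% of $217,500 = $43,500
Total award: $217,500 + $43,500 = $261,000

$261,000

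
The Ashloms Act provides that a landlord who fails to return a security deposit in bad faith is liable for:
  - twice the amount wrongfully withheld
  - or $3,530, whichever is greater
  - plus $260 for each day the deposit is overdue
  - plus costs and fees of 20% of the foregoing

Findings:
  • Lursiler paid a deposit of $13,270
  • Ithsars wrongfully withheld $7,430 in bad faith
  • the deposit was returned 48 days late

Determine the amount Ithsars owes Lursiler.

$32,808

Doubled: 2 × $7,430 = $14,860
Minimum $3,530: $14,860 meets the minimum, no increase.
Late-return penalty: 48 × $260 = $12,480
Damages plus late penalty: $14,860 + $12,480 = $27,340
Costs and fees: 20% of $27,340 = $5,468
Total recovery: $27,340 + $5,468 = $32,808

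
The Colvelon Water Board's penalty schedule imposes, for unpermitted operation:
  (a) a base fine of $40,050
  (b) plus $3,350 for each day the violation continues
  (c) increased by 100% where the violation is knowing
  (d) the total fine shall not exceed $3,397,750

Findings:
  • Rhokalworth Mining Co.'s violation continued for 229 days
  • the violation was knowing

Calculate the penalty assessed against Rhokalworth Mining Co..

Per-day component: 229 × $3,350 = $767,150
Base plus per-day: $40,050 + $767,150 = $807,200
Enhancement: 100% of $807,200 = $807,200
Enhanced fine: $807,200 + $807,200 = $1,614,400
Cap at $3,397,750: $1,614,400 is within the cap, no reduction.

$1,614,400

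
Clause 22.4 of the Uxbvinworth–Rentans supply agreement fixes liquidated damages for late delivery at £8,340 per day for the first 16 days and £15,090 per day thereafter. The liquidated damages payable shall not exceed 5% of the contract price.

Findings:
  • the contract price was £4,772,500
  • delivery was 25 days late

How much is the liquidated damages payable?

£238,625

First 16 days: 16 × £8,340 = £133,440
Remaining days: (25 − 16) × £15,090 = £135,810
Accrued per-day damages: £133,440 + £135,810 = £269,250
Cap: 5% of £4,772,500 = £238,625
Cap at £238,625: £269,250 exceeds the cap → £238,625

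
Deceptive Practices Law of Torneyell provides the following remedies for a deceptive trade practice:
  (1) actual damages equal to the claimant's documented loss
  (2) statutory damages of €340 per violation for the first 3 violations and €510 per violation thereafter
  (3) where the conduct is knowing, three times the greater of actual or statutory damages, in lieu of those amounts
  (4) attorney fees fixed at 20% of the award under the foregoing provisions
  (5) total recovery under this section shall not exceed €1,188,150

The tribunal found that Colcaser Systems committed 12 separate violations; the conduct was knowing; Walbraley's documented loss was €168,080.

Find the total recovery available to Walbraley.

First 3 violations: 3 × €340 = €1,020
Remaining violations: (12 − 3) × €510 = €4,590
Statutory damages: €1,020 + €4,590 = €5,610
Greater of actual damages (€168,080) or statutory damages (€5,610): €168,080
Trebled: 3 × €168,080 = €504,240
Attorney fees: 20% of €504,240 = €100,848
Total before cap: €504,240 + €100,848 = €605,088
Cap at €1,188,150: €605,088 is within the cap, no reduction.

€605,088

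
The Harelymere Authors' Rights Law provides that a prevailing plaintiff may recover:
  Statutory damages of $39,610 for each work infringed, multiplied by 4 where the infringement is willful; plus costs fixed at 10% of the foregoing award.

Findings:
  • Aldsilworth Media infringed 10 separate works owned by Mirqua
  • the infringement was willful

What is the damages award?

Statutory damages: 10 × $39,610 = $396,100
Multiplied by 4: 4 × $396,100 = $1,584,400
Costs: 10% of $1,584,400 = $158,440
Award plus costs: $1,584,400 + $158,440 = $1,742,840

$1,742,840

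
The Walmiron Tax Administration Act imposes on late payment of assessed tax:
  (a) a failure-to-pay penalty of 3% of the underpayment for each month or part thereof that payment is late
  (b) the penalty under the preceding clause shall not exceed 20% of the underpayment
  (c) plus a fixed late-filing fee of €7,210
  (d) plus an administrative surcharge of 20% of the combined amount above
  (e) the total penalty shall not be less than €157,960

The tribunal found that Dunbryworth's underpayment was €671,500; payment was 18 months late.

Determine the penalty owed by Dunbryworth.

€169,812

Accrued rate: 3% × 18 = 54%, capped at 20% → 20%
Failure-to-pay penalty: 20% of €671,500 = €134,300
Penalty before surcharge: €134,300 + €7,210 = €141,510
Administrative surcharge: 20% of €141,510 = €28,302
Total penalty: €141,510 + €28,302 = €169,812
Minimum €157,960: €169,812 meets the minimum, no increase.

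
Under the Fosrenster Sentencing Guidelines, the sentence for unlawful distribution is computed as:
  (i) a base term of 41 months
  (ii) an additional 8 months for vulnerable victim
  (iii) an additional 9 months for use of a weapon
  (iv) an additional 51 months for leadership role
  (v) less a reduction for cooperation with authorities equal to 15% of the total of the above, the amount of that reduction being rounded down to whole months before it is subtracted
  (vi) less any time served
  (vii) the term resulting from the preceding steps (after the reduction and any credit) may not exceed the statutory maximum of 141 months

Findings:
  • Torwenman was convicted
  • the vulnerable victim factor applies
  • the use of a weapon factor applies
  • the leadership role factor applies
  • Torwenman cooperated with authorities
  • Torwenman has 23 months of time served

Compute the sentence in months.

Sentence: 70 months

Vulnerable victim enhancement: +8 months
Use of a weapon enhancement: +9 months
Leadership role enhancement: +51 months
Adjusted term: 41 months + 8 months + 9 months + 51 months = 109 months
Cooperation with authorities reduction: 15% of 109 months = 16 months (rounded down)
After reduction: 109 − 16 = 93 months
Less time served: 93 months − 23 months = 70 months
Cap at 141 months: 70 months is within the cap, no reduction.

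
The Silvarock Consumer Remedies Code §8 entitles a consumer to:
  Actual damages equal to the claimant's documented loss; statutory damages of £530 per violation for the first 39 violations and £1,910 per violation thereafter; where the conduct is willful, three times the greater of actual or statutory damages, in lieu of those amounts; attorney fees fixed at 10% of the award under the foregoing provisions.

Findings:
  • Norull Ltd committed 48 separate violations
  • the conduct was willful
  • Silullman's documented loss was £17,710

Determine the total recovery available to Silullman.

First 39 violations: 39 × £530 = £20,670
Remaining violations: (48 − 39) × £1,910 = £17,190
Statutory damages: £20,670 + £17,190 = £37,860
Greater of actual damages (£17,710) or statutory damages (£37,860): £37,860
Trebled: 3 × £37,860 = £113,580
Attorney fees: 10% of £113,580 = £11,358
Total recovery: £113,580 + £11,358 = £124,938

£124,938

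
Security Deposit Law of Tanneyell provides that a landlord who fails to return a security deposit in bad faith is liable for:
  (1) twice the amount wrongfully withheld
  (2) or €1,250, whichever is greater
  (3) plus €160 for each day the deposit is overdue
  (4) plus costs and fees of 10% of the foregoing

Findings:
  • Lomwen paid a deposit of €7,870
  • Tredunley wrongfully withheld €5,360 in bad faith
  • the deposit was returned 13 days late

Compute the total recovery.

Doubled: 2 × €5,360 = €10,720
Minimum €1,250: €10,720 meets the minimum, no increase.
Late-return penalty: 13 × €160 = €2,080
Damages plus late penalty: €10,720 + €2,080 = €12,800
Costs and fees: 10% of €12,800 = €1,280
Total recovery: €12,800 + €1,280 = €14,080

€14,080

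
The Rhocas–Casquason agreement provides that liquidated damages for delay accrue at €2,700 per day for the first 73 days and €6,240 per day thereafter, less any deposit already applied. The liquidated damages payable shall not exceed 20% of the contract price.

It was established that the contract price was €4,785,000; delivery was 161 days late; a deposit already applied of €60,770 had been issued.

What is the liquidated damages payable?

€685,450

First 73 days: 73 × €2,700 = €197,100
Remaining days: (161 − 73) × €6,240 = €549,120
Accrued per-day damages: €197,100 + €549,120 = €746,220
Less deposit already applied: €746,220 − €60,770 = €685,450
Cap: 20% of €4,785,000 = €957,000
Cap at €957,000: €685,450 is within the cap, no reduction.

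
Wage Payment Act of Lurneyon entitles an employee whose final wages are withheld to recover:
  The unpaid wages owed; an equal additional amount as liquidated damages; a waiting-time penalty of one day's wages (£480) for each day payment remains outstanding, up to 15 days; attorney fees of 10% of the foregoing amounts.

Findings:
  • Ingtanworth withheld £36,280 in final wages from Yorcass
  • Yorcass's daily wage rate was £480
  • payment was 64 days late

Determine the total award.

£87,736

Liquidated damages (equal amount): £36,280
Penalty days: min(64, 15) = 15
Waiting-time penalty: 15 × £480 = £7,200
Subtotal: £36,280 + £36,280 + £7,200 = £79,760
Attorney fees: 10% of £79,760 = £7,976
Total award: £79,760 + £7,976 = £87,736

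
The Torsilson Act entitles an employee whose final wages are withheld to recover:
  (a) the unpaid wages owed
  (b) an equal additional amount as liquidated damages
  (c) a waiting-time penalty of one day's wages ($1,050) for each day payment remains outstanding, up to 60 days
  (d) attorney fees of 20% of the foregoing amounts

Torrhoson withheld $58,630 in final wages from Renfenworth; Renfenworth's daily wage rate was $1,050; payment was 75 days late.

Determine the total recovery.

Liquidated damages (equal amount): $58,630
Penalty days: min(75, 60) = 60
Waiting-time penalty: 60 × $1,050 = $63,000
Subtotal: $58,630 + $58,630 + $63,000 = $180,260
Attorney fees: 20% of $180,260 = $36,052
Total award: $180,260 + $36,052 = $216,312

$216,312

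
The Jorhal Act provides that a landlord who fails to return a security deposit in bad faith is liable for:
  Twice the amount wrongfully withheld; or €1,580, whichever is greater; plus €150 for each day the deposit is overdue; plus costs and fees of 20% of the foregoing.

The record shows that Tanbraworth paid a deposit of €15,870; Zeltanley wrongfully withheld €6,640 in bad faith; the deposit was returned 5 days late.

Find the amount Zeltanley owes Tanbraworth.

Doubled: 2 × €6,640 = €13,280
Minimum €1,580: €13,280 meets the minimum, no increase.
Late-return penalty: 5 × €150 = €750
Damages plus late penalty: €13,280 + €750 = €14,030
Costs and fees: 20% of €14,030 = €2,806
Total recovery: €14,030 + €2,806 = €16,836

€16,836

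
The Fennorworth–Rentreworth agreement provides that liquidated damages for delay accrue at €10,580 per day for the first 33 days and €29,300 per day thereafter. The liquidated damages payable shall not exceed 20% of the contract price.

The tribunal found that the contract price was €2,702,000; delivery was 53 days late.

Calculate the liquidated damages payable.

€540,400

First 33 days: 33 × €10,580 = €349,140
Remaining days: (53 − 33) × €29,300 = €586,000
Accrued per-day damages: €349,140 + €586,000 = €935,140
Cap: 20% of €2,702,000 = €540,400
Cap at €540,400: €935,140 exceeds the cap → €540,400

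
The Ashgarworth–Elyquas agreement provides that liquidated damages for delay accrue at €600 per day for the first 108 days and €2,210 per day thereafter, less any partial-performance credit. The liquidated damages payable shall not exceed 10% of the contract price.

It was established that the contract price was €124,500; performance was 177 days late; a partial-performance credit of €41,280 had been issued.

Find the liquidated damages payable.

First 108 days: 108 × €600 = €64,800
Remaining days: (177 − 108) × €2,210 = €152,490
Accrued per-day damages: €64,800 + €152,490 = €217,290
Less partial-performance credit: €217,290 − €41,280 = €176,010
Cap: 10% of €124,500 = €12,450
Cap at €12,450: €176,010 exceeds the cap → €12,450

€12,450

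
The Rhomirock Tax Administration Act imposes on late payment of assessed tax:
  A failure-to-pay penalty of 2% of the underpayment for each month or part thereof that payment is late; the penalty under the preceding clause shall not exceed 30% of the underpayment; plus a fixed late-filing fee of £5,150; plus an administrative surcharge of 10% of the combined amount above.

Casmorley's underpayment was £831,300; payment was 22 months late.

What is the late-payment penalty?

Accrued rate: 2% × 22 = 44%, capped at 30% → 30%
Failure-to-pay penalty: 30% of £831,300 = £249,390
Penalty before surcharge: £249,390 + £5,150 = £254,540
Administrative surcharge: 10% of £254,540 = £25,454
Total penalty: £254,540 + £25,454 = £279,994

£279,994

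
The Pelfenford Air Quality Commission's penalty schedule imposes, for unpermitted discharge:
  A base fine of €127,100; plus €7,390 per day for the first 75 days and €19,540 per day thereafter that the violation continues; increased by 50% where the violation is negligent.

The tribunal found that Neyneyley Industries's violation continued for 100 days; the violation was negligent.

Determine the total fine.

First 75 days: 75 × €7,390 = €554,250
Remaining days: (100 − 75) × €19,540 = €488,500
Per-day component: €554,250 + €488,500 = €1,042,750
Base plus per-day: €127,100 + €1,042,750 = €1,169,850
Enhancement: 50% of €1,169,850 = €584,925
Enhanced fine: €1,169,850 + €584,925 = €1,754,775

€1,754,775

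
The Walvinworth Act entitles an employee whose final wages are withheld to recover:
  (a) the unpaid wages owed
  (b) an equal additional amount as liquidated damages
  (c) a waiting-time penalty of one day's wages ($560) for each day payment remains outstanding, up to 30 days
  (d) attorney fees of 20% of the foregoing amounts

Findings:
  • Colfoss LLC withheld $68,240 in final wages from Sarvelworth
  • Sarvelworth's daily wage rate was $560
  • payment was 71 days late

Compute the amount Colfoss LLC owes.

Liquidated damages (equal amount): $68,240
Penalty days: min(71, 30) = 30
Waiting-time penalty: 30 × $560 = $16,800
Subtotal: $68,240 + $68,240 + $16,800 = $153,280
Attorney fees: 20% of $153,280 = $30,656
Total award: $153,280 + $30,656 = $183,936

$183,936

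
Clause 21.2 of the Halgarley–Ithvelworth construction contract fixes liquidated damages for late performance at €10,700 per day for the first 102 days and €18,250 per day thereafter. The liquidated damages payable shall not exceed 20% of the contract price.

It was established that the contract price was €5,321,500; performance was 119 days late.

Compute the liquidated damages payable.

€1,064,300

First 102 days: 102 × €10,700 = €1,091,400
Remaining days: (119 − 102) × €18,250 = €310,250
Accrued per-day damages: €1,091,400 + €310,250 = €1,401,650
Cap: 20% of €5,321,500 = €1,064,300
Cap at €1,064,300: €1,401,650 exceeds the cap → €1,064,300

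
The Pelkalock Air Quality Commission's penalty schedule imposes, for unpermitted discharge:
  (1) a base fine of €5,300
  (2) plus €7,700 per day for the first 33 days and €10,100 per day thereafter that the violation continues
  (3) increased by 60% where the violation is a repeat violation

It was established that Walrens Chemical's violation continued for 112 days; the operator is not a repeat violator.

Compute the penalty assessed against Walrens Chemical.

€1,057,300

First 33 days: 33 × €7,700 = €254,100
Remaining days: (112 − 33) × €10,100 = €797,900
Per-day component: €254,100 + €797,900 = €1,052,000
Base plus per-day: €5,300 + €1,052,000 = €1,057,300
The operator is not a repeat violator: no 60% increase.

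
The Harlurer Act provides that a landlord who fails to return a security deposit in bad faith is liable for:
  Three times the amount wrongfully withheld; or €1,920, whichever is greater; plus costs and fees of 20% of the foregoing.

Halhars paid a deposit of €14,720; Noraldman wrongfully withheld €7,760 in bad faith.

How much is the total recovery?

Trebled: 3 × €7,760 = €23,280
Minimum €1,920: €23,280 meets the minimum, no increase.
Costs and fees: 20% of €23,280 = €4,656
Total recovery: €23,280 + €4,656 = €27,936

€27,936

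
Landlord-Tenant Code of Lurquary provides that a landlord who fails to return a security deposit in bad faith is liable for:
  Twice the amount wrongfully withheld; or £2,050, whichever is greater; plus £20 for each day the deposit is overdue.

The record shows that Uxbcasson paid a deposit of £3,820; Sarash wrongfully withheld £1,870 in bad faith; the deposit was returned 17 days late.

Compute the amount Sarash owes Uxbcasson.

Recovery: £4,080

Doubled: 2 × £1,870 = £3,740
Minimum £2,050: £3,740 meets the minimum, no increase.
Late-return penalty: 17 × £20 = £340
Damages plus late penalty: £3,740 + £340 = £4,080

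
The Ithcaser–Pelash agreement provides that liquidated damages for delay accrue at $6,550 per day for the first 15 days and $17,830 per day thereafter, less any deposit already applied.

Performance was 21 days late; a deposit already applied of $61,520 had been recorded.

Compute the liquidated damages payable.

First 15 days: 15 × $6,550 = $98,250
Remaining days: (21 − 15) × $17,830 = $106,980
Accrued per-day damages: $98,250 + $106,980 = $205,230
Less deposit already applied: $205,230 − $61,520 = $143,710

Liquidated damages: $143,710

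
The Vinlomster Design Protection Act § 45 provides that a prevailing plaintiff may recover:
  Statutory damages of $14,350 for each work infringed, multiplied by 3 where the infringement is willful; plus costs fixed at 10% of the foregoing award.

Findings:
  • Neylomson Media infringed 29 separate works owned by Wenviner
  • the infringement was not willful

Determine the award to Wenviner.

Statutory damages: 29 × $14,350 = $416,150
Infringement not willful: no ×3 enhancement.
Costs: 10% of $416,150 = $41,615
Award plus costs: $416,150 + $41,615 = $457,765

Award: $457,765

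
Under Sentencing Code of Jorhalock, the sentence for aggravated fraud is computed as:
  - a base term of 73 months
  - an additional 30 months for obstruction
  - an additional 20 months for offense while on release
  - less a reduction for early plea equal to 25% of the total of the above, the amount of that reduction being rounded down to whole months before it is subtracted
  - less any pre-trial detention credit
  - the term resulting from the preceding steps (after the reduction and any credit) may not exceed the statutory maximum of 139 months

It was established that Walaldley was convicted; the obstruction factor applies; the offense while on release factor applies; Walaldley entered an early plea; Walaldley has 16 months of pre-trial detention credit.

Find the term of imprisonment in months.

Obstruction enhancement: +30 months
Offense while on release enhancement: +20 months
Adjusted term: 73 months + 30 months + 20 months = 123 months
Early plea reduction: 25% of 123 months = 30 months (rounded down)
After reduction: 123 − 30 = 93 months
Less pre-trial detention credit: 93 months − 16 months = 77 months
Cap at 139 months: 77 months is within the cap, no reduction.

77 months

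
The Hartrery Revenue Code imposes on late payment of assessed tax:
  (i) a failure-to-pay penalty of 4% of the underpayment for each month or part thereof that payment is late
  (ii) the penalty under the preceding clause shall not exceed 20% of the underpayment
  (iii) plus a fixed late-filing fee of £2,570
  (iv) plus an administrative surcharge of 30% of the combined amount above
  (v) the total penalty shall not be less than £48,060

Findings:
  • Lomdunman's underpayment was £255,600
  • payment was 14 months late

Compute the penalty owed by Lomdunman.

£69,797

Accrued rate: 4% × 14 = 56%, capped at 20% → 20%
Failure-to-pay penalty: 20% of £255,600 = £51,120
Penalty before surcharge: £51,120 + £2,570 = £53,690
Administrative surcharge: 30% of £53,690 = £16,107
Total penalty: £53,690 + £16,107 = £69,797
Minimum £48,060: £69,797 meets the minimum, no increase.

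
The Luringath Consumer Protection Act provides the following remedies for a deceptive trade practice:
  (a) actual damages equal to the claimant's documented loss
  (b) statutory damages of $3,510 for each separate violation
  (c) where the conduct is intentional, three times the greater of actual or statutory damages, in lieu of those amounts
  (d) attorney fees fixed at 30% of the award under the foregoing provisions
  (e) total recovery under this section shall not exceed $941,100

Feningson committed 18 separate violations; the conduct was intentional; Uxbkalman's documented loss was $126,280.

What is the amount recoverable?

Statutory damages: 18 × $3,510 = $63,180
Greater of actual damages ($126,280) or statutory damages ($63,180): $126,280
Trebled: 3 × $126,280 = $378,840
Attorney fees: 30% of $378,840 = $113,652
Total before cap: $378,840 + $113,652 = $492,492
Cap at $941,100: $492,492 is within the cap, no reduction.

$492,492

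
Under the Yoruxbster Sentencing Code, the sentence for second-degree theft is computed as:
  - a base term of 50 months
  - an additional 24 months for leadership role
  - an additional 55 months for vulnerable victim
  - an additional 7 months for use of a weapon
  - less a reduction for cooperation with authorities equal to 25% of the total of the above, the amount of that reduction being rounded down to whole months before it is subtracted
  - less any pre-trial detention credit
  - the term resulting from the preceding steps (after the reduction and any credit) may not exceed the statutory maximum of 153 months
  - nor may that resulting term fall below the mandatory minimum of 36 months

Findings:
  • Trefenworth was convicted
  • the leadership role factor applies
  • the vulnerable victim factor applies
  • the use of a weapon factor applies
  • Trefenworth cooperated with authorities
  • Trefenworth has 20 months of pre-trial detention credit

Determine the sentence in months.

82 months

Leadership role enhancement: +24 months
Vulnerable victim enhancement: +55 months
Use of a weapon enhancement: +7 months
Adjusted term: 50 months + 24 months + 55 months + 7 months = 136 months
Cooperation with authorities reduction: 25% of 136 months = 34 months (rounded down)
After reduction: 136 − 34 = 102 months
Less pre-trial detention credit: 102 months − 20 months = 82 months
Cap at 153 months: 82 months is within the cap, no reduction.
Minimum 36 months: 82 months meets the minimum, no increase.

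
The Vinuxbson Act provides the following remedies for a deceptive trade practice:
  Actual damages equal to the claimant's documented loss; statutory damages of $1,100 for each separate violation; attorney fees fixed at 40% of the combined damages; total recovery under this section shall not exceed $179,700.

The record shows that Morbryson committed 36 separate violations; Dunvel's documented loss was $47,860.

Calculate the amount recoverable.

$122,444

Statutory damages: 36 × $1,100 = $39,600
Combined damages: $47,860 + $39,600 = $87,460
Attorney fees: 40% of $87,460 = $34,984
Total before cap: $87,460 + $34,984 = $122,444
Cap at $179,700: $122,444 is within the cap, no reduction.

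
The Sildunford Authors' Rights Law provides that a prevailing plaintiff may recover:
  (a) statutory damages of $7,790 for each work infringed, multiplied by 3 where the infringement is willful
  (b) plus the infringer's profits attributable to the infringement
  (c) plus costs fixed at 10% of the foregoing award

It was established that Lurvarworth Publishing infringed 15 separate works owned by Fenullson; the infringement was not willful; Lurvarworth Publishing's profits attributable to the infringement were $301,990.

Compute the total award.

Statutory damages: 15 × $7,790 = $116,850
Infringement not willful: no ×3 enhancement.
Combined award: $116,850 + $301,990 = $418,840
Costs: 10% of $418,840 = $41,884
Award plus costs: $418,840 + $41,884 = $460,724

$460,724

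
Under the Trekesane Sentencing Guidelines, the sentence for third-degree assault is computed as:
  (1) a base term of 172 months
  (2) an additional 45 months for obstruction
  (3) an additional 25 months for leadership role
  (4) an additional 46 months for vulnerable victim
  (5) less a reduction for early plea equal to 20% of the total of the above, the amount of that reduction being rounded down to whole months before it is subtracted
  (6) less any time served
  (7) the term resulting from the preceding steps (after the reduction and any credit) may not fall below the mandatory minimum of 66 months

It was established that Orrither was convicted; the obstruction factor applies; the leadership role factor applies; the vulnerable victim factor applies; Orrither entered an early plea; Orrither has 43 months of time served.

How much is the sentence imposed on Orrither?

Obstruction enhancement: +45 months
Leadership role enhancement: +25 months
Vulnerable victim enhancement: +46 months
Adjusted term: 172 months + 45 months + 25 months + 46 months = 288 months
Early plea reduction: 20% of 288 months = 57 months (rounded down)
After reduction: 288 − 57 = 231 months
Less time served: 231 months − 43 months = 188 months
Minimum 66 months: 188 months meets the minimum, no increase.

188 months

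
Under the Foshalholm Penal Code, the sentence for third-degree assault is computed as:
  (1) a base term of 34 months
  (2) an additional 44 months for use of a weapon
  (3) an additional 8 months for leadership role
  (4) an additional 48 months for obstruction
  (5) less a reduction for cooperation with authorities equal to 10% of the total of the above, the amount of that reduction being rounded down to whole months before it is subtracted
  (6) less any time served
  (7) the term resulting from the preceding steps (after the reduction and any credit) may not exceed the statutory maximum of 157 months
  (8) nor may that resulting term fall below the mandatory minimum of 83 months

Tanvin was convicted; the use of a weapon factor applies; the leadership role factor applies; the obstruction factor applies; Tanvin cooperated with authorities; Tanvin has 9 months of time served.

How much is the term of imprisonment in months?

112 months

Use of a weapon enhancement: +44 months
Leadership role enhancement: +8 months
Obstruction enhancement: +48 months
Adjusted term: 34 months + 44 months + 8 months + 48 months = 134 months
Cooperation with authorities reduction: 10% of 134 months = 13 months (rounded down)
After reduction: 134 − 13 = 121 months
Less time served: 121 months − 9 months = 112 months
Cap at 157 months: 112 months is within the cap, no reduction.
Minimum 83 months: 112 months meets the minimum, no increase.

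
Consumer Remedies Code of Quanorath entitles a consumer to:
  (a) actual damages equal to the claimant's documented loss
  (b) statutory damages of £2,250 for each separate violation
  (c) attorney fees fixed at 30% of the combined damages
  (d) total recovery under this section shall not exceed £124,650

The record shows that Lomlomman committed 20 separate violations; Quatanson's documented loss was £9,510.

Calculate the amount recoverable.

Statutory damages: 20 × £2,250 = £45,000
Combined damages: £9,510 + £45,000 = £54,510
Attorney fees: 30% of £54,510 = £16,353
Total before cap: £54,510 + £16,353 = £70,863
Cap at £124,650: £70,863 is within the cap, no reduction.

£70,863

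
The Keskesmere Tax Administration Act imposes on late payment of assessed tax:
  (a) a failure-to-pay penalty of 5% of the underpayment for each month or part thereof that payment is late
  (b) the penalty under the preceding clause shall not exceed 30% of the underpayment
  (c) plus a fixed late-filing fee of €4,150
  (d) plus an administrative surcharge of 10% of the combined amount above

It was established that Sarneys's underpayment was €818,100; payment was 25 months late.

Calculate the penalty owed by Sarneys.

€274,538

Accrued rate: 5% × 25 = 125%, capped at 30% → 30%
Failure-to-pay penalty: 30% of €818,100 = €245,430
Penalty before surcharge: €245,430 + €4,150 = €249,580
Administrative surcharge: 10% of €249,580 = €24,958
Total penalty: €249,580 + €24,958 = €274,538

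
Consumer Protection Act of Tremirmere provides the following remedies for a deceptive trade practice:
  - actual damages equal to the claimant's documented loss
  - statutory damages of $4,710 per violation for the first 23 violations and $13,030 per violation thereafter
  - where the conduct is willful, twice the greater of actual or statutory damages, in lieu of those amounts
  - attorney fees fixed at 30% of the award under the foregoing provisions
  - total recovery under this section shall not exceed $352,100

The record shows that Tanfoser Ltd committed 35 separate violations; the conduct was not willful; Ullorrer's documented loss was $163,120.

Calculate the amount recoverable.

$352,100

First 23 violations: 23 × $4,710 = $108,330
Remaining violations: (35 − 23) × $13,030 = $156,360
Statutory damages: $108,330 + $156,360 = $264,690
Conduct not willful: the in-lieu enhancement does not apply.
Actual plus statutory damages: $163,120 + $264,690 = $427,810
Attorney fees: 30% of $427,810 = $128,343
Total before cap: $427,810 + $128,343 = $556,153
Cap at $352,100: $556,153 exceeds the cap → $352,100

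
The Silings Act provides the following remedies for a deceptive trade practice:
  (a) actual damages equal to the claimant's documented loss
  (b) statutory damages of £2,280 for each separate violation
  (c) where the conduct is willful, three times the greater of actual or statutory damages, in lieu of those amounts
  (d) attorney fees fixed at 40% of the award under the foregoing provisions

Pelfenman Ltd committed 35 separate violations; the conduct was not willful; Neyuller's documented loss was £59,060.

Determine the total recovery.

Total recovery: £194,404

Statutory damages: 35 × £2,280 = £79,800
Conduct not willful: the in-lieu enhancement does not apply.
Actual plus statutory damages: £59,060 + £79,800 = £138,860
Attorney fees: 40% of £138,860 = £55,544
Total recovery: £138,860 + £55,544 = £194,404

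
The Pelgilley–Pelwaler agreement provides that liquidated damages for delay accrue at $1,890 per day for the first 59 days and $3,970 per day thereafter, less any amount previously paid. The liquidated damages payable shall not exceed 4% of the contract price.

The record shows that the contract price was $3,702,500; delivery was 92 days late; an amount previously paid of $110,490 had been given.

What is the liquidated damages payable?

First 59 days: 59 × $1,890 = $111,510
Remaining days: (92 − 59) × $3,970 = $131,010
Accrued per-day damages: $111,510 + $131,010 = $242,520
Less amount previously paid: $242,520 − $110,490 = $132,030
Cap: 4% of $3,702,500 = $148,100
Cap at $148,100: $132,030 is within the cap, no reduction.

$132,030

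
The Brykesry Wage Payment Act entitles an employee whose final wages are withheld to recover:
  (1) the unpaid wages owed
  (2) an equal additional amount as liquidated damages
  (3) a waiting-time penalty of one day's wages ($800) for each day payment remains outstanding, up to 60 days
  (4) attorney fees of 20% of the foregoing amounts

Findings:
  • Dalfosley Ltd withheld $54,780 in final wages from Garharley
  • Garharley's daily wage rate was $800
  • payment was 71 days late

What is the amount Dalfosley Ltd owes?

$189,072

Liquidated damages (equal amount): $54,780
Penalty days: min(71, 60) = 60
Waiting-time penalty: 60 × $800 = $48,000
Subtotal: $54,780 + $54,780 + $48,000 = $157,560
Attorney fees: 20% of $157,560 = $31,512
Total award: $157,560 + $31,512 = $189,072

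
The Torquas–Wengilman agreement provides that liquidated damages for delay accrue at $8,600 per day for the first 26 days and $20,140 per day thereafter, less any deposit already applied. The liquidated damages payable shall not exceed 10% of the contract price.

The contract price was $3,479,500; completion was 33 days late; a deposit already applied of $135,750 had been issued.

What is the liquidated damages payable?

$228,830

First 26 days: 26 × $8,600 = $223,600
Remaining days: (33 − 26) × $20,140 = $140,980
Accrued per-day damages: $223,600 + $140,980 = $364,580
Less deposit already applied: $364,580 − $135,750 = $228,830
Cap: 10% of $3,479,500 = $347,950
Cap at $347,950: $228,830 is within the cap, no reduction.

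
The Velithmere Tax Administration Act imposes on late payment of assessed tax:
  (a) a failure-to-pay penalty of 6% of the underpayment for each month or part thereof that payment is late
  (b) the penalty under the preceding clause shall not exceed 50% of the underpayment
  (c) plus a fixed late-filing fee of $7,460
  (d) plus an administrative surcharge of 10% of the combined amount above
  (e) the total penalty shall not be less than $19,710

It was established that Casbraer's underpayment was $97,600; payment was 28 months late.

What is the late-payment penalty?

Accrued rate: 6% × 28 = 168%, capped at 50% → 50%
Failure-to-pay penalty: 50% of $97,600 = $48,800
Penalty before surcharge: $48,800 + $7,460 = $56,260
Administrative surcharge: 10% of $56,260 = $5,626
Total penalty: $56,260 + $5,626 = $61,886
Minimum $19,710: $61,886 meets the minimum, no increase.

$61,886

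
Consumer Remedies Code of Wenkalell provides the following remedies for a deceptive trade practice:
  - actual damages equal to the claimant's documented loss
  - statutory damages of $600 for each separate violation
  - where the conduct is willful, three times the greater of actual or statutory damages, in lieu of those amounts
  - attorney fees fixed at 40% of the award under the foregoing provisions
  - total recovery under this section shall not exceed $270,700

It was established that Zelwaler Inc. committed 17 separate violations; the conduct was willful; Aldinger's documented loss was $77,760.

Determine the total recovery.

Total recovery: $270,700

Statutory damages: 17 × $600 = $10,200
Greater of actual damages ($77,760) or statutory damages ($10,200): $77,760
Trebled: 3 × $77,760 = $233,280
Attorney fees: 40% of $233,280 = $93,312
Total before cap: $233,280 + $93,312 = $326,592
Cap at $270,700: $326,592 exceeds the cap → $270,700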